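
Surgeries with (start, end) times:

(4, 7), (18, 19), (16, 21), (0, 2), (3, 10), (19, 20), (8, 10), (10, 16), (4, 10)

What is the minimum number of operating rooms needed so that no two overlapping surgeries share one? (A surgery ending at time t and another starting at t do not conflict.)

3

Count concurrent intervals with a sweep; the peak is the room count.
starts: [0, 3, 4, 4, 8, 10, 16, 18, 19]
ends:   [2, 7, 10, 10, 10, 16, 19, 20, 21]
s0→1 e2→0 s3→1 s4→2 s4→3  — peak 3.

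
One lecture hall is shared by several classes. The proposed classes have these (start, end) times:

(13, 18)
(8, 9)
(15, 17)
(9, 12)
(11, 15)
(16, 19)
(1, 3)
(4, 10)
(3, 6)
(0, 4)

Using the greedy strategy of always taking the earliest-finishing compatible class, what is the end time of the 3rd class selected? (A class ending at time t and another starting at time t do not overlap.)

Sorted by end: (1,3)  (0,4)  (3,6)  (8,9)  (4,10)  (9,12)  (11,15)  (15,17)  (13,18)  (16,19)
take (1,3); take (3,6); take (8,9); take (9,12); skip (11,15); take (15,17).
Selected: (1,3) (3,6) (8,9) (9,12) (15,17)

9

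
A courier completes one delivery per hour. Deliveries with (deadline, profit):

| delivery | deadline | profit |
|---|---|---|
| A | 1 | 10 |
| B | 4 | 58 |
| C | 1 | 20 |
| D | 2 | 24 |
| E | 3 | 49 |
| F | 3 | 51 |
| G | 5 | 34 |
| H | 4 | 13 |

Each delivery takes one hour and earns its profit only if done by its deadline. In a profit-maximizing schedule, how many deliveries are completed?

5

By profit: B(d4,58), F(d3,51), E(d3,49), G(d5,34), D(d2,24), C(d1,20), H(d4,13), A(d1,10)
B→slot 4; F→slot 3; E→slot 2; G→slot 5; D→slot 1; C skipped; H skipped; A skipped.
5 of 8 scheduled.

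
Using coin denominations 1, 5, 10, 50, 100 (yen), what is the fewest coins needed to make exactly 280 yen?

280 = 2×100 + 1×50 + 3×10
Total coins = 2 + 1 + 3 = 6

6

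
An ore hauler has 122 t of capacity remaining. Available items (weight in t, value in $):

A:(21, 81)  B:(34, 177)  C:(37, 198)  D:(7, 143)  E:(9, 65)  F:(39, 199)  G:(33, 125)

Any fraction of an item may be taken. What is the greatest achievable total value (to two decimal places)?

761.59

Greedy by value/weight ratio, highest first.
Order: D (143/7=20.43) > E (65/9=7.22) > C (198/37=5.35) > B (177/34=5.21) > F (199/39=5.10) > A (81/21=3.86) > G (125/33=3.79)
Fill: take D (7 @ 143) → take E (9 @ 65) → take C (37 @ 198) → take B (34 @ 177) → take 35/39 of F → 178.59; 122/122 used.
Total value = 761.59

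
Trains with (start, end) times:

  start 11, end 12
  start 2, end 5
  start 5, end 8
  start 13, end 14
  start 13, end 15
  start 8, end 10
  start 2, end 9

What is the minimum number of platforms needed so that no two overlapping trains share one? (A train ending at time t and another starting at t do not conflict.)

2

The answer is the maximum number of intervals overlapping at any instant.
starts: [2, 2, 5, 8, 11, 13, 13]
ends:   [5, 8, 9, 10, 12, 14, 15]
s2→1 s2→2  — peak 2.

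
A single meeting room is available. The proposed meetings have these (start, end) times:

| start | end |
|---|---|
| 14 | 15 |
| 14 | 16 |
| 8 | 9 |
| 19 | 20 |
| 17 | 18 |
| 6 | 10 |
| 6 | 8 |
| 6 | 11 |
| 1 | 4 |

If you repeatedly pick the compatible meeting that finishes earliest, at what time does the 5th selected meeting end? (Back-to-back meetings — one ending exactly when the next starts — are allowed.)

Sorted by end: (1,4)  (6,8)  (8,9)  (6,10)  (6,11)  (14,15)  (14,16)  (17,18)  (19,20)
take (1,4); take (6,8); take (8,9); take (14,15); take (17,18); take (19,20).
Selected: (1,4) (6,8) (8,9) (14,15) (17,18) (19,20)

18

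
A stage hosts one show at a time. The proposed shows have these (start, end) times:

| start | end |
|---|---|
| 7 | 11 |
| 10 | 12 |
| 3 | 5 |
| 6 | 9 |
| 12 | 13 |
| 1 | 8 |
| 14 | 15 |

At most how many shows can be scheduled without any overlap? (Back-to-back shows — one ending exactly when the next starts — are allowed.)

5

Greedy by earliest finish: after sorting by end time, pick each interval compatible with the last pick.
Sorted by end: (3,5)  (1,8)  (6,9)  (7,11)  (10,12)  (12,13)  (14,15)
take (3,5); skip (1,8); take (6,9); skip (7,11); take (10,12); take (12,13); take (14,15).
Selected 5 shows.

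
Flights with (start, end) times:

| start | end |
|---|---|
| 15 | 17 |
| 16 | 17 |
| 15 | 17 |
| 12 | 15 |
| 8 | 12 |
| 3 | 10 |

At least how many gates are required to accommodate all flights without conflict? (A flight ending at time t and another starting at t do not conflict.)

Events (time:±→running): 3:+→1 8:+→2 10:-→1 12:-→0 12:+→1 15:-→0 15:+→1 15:+→2 16:+→3 … peak 3.

3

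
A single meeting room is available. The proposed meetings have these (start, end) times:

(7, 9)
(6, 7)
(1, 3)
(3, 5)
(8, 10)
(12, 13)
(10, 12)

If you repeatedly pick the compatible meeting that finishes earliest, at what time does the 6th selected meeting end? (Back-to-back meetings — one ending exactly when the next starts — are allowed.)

13

Sorted by end: (1,3)  (3,5)  (6,7)  (7,9)  (8,10)  (10,12)  (12,13)
take (1,3); take (3,5); take (6,7); take (7,9); skip (8,10); take (10,12); take (12,13).
Selected: (1,3) (3,5) (6,7) (7,9) (10,12) (12,13)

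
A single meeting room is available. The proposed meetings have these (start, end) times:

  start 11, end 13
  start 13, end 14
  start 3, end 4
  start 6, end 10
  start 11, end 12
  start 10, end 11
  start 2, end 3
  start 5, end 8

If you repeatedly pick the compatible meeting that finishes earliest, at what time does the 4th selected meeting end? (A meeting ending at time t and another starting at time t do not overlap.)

11

Greedy by earliest finish: after sorting by end time, pick each interval compatible with the last pick.
Sorted by end: (2,3)  (3,4)  (5,8)  (6,10)  (10,11)  (11,12)  (11,13)  (13,14)
take (2,3); take (3,4); take (5,8); skip (6,10); take (10,11); take (11,12); take (13,14).
Selected: (2,3) (3,4) (5,8) (10,11) (11,12) (13,14)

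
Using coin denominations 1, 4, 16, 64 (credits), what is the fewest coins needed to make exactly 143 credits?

8

143 − 2×64→15 − 3×4→3 − 3×1→0
Total coins = 2 + 3 + 3 = 8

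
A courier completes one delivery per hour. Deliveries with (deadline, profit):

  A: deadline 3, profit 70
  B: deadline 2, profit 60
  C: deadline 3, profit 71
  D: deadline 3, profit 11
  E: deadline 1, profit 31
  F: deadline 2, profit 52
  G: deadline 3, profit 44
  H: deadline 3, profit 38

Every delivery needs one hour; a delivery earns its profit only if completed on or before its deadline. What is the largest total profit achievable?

By profit: C(d3,71), A(d3,70), B(d2,60), F(d2,52), G(d3,44), H(d3,38), E(d1,31), D(d3,11)
C→slot 3; A→slot 2; B→slot 1; F skipped; G skipped; H skipped; E skipped; D skipped.
Profit = 60 + 70 + 71 = 201

201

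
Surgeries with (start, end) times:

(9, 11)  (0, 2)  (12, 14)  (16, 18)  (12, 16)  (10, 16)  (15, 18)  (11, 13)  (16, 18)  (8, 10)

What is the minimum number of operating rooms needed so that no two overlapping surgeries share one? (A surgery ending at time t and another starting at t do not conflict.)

The answer is the maximum number of intervals overlapping at any instant.
starts: [0, 8, 9, 10, 11, 12, 12, 15, 16, 16]
ends:   [2, 10, 11, 13, 14, 16, 16, 18, 18, 18]
s0→1 e2→0 s8→1 s9→2 e10→1 s10→2 e11→1 s11→2 s12→3 s12→4  — peak 4.

4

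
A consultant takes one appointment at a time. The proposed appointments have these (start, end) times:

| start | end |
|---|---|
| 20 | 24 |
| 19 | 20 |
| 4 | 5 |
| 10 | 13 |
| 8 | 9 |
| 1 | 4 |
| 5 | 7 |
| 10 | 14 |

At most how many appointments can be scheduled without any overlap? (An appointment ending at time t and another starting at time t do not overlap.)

Sorted by end: (1,4)  (4,5)  (5,7)  (8,9)  (10,13)  (10,14)  (19,20)  (20,24)
take (1,4); take (4,5); take (5,7); take (8,9); take (10,13); take (19,20); take (20,24).
Selected 7 appointments.

7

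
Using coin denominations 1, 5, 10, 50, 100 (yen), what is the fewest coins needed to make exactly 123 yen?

6

Use the largest denomination that fits, subtract, and repeat.
123 = 1×100 + 2×10 + 3×1
Total coins = 1 + 2 + 3 = 6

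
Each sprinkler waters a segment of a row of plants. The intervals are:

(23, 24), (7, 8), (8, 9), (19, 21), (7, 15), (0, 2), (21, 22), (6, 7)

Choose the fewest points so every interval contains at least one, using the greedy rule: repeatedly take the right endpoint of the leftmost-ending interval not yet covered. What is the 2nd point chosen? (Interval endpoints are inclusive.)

7

Sort by right endpoint; whenever an interval is uncovered, place a point at its right end.
By right end: [0,2]  [6,7]  [7,8]  [8,9]  [7,15]  [19,21]  [21,22]  [23,24]
[0,2] uncovered → point at 2; [6,7] uncovered → point at 7; [8,9] uncovered → point at 9; [19,21] uncovered → point at 21; [23,24] uncovered → point at 24.
Points: 2, 7, 9, 21, 24 (5 total).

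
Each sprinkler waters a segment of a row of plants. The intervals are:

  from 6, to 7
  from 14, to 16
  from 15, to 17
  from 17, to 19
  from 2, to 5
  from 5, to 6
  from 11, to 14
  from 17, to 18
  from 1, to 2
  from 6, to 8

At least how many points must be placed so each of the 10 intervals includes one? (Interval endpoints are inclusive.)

Process intervals by earliest right end; each time one isn't hit yet, stab at its right endpoint.
By right end: [1,2]  [2,5]  [5,6]  [6,7]  [6,8]  [11,14]  [14,16]  [15,17]  [17,18]  [17,19]
[1,2] uncovered → point at 2; [5,6] uncovered → point at 6; [11,14] uncovered → point at 14; [15,17] uncovered → point at 17.
Points: 2, 6, 14, 17 (4 total).

4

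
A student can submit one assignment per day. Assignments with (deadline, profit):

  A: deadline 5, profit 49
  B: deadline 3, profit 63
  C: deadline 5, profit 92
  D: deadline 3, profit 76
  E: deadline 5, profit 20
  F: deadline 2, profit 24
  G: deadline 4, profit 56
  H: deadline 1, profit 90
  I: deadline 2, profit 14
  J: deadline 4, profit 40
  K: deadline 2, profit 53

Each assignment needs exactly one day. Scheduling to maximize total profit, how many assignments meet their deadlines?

Sort by profit descending; place each in the latest free slot ≤ its deadline.
By profit: C(d5,92), H(d1,90), D(d3,76), B(d3,63), G(d4,56), K(d2,53), A(d5,49), J(d4,40), F(d2,24), E(d5,20), I(d2,14)
C→slot 5; H→slot 1; D→slot 3; B→slot 2; G→slot 4; K skipped; A skipped; J skipped; F skipped; E skipped; I skipped.
5 of 11 scheduled.

5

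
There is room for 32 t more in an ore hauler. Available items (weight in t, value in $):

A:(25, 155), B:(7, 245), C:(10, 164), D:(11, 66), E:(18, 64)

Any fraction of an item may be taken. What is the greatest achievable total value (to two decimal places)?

Order: B (245/7=35.00) > C (164/10=16.40) > A (155/25=6.20) > D (66/11=6.00) > E (64/18=3.56)
Fill: take B (7 @ 245) → take C (10 @ 164) → take 15/25 of A → 93.00; 32/32 used.
Total value = 502.00

502.00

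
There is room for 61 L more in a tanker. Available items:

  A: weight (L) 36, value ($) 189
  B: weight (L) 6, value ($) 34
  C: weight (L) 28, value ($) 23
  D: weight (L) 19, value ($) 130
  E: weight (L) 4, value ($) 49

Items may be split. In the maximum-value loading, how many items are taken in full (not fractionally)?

Greedy by value/weight ratio, highest first.
Order: E (49/4=12.25) > D (130/19=6.84) > B (34/6=5.67) > A (189/36=5.25) > C (23/28=0.82)
Fill: take E (4 @ 49) → take D (19 @ 130) → take B (6 @ 34) → take 32/36 of A → 168.00; 61/61 used.
3 item(s) taken whole; one partial (take 32/36 of A).

3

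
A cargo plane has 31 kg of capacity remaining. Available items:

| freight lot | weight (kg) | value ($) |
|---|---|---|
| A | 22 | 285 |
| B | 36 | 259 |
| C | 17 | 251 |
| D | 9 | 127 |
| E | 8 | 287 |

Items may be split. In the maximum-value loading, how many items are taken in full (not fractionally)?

2

Ratios (sorted): E 35.88, C 14.76, D 14.11, A 12.95, B 7.19
take E (8 @ 287); take C (17 @ 251); take 6/9 of D → 84.67. Capacity used 31/31.
2 item(s) taken whole; one partial (take 6/9 of D).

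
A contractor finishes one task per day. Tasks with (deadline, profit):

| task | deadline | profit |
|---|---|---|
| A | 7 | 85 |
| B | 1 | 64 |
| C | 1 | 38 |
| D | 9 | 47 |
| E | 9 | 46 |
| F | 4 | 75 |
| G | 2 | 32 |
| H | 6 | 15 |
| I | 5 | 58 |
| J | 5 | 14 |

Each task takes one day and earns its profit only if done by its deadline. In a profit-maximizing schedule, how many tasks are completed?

9

Take jobs in profit order; each goes to the latest open slot no later than its deadline.
Profit order: A=85 F=75 B=64 I=58 D=47 E=46 C=38 G=32 H=15 J=14
Assign: A→slot 7, F→slot 4, B→slot 1, I→slot 5, D→slot 9, E→slot 8, C skipped, G→slot 2, H→slot 6, J→slot 3.
Slots: [1:B] [2:G] [3:J] [4:F] [5:I] [6:H] [7:A] [8:E] [9:D]
9 of 10 scheduled.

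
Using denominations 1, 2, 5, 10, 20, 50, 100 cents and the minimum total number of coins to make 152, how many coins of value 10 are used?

152 = 1×100 + 1×50 + 1×2
Count of 10: 0

0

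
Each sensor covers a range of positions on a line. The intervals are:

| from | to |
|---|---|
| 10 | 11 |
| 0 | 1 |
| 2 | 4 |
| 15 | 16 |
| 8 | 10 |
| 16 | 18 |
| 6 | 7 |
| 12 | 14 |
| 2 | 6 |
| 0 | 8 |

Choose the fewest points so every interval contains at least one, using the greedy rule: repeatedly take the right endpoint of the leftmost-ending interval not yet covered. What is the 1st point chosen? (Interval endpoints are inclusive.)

1

Process intervals by earliest right end; each time one isn't hit yet, stab at its right endpoint.
By right end: [0,1]  [2,4]  [2,6]  [6,7]  [0,8]  [8,10]  [10,11]  [12,14]  [15,16]  [16,18]
[0,1] uncovered → point at 1; [2,4] uncovered → point at 4; [6,7] uncovered → point at 7; [8,10] uncovered → point at 10; [12,14] uncovered → point at 14; [15,16] uncovered → point at 16.
Points: 1, 4, 7, 10, 14, 16 (6 total).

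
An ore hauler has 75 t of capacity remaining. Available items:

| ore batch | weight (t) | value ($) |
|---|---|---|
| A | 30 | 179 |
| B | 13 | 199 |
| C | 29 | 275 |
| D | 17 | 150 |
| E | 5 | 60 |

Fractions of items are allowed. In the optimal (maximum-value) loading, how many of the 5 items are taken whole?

4

Sort by value per unit weight and fill in that order.
Order: B (199/13=15.31) > E (60/5=12.00) > C (275/29=9.48) > D (150/17=8.82) > A (179/30=5.97)
Fill: take B (13 @ 199) → take E (5 @ 60) → take C (29 @ 275) → take D (17 @ 150) → take 11/30 of A → 65.63; 75/75 used.
4 item(s) taken whole; one partial (take 11/30 of A).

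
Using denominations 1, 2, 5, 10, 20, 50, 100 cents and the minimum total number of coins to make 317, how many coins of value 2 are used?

317 = 3×100 + 1×10 + 1×5 + 1×2
Count of 2: 1

1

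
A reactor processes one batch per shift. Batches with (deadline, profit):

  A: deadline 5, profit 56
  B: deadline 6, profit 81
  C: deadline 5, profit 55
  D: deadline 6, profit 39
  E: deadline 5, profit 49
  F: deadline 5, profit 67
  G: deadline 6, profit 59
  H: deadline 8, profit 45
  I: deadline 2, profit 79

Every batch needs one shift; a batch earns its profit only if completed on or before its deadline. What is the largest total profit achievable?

Profit order: B=81 I=79 F=67 G=59 A=56 C=55 E=49 H=45 D=39
Assign: B→slot 6, I→slot 2, F→slot 5, G→slot 4, A→slot 3, C→slot 1, E skipped, H→slot 8, D skipped.
Slots: [1:C] [2:I] [3:A] [4:G] [5:F] [6:B] [8:H]
Profit = 55 + 79 + 56 + 59 + 67 + 81 + 45 = 442

442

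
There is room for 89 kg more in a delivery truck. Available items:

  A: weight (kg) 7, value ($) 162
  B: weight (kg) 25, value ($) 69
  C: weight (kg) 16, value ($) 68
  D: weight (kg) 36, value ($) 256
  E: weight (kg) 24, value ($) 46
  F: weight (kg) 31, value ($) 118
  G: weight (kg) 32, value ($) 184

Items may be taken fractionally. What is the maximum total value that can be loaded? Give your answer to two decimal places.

Sort by value per unit weight and fill in that order.
Ratios (sorted): A 23.14, D 7.11, G 5.75, C 4.25, F 3.81, B 2.76, E 1.92
take A (7 @ 162); take D (36 @ 256); take G (32 @ 184); take 14/16 of C → 59.50. Capacity used 89/89.
Total value = 661.50

661.50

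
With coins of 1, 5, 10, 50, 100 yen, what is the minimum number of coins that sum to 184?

Use the largest denomination that fits, subtract, and repeat.
184 − 1×100→84 − 1×50→34 − 3×10→4 − 4×1→0
Total coins = 1 + 1 + 3 + 4 = 9

9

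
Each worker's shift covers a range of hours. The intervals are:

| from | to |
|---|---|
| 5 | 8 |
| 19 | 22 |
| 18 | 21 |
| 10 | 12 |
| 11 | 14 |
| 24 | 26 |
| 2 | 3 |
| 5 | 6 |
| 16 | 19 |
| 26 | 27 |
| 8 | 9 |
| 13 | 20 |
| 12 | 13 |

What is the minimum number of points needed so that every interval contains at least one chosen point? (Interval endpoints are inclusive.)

By right end: [2,3]  [5,6]  [5,8]  [8,9]  [10,12]  [12,13]  [11,14]  [16,19]  [13,20]  [18,21]  [19,22]  [24,26]  [26,27]
[2,3] uncovered → point at 3; [5,6] uncovered → point at 6; [8,9] uncovered → point at 9; [10,12] uncovered → point at 12; [16,19] uncovered → point at 19; [24,26] uncovered → point at 26.
Points: 3, 6, 9, 12, 19, 26 (6 total).

6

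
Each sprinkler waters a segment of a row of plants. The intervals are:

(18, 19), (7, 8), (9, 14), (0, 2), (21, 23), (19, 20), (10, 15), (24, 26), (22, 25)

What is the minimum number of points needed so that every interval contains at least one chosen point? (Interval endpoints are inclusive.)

6

By right end: [0,2]  [7,8]  [9,14]  [10,15]  [18,19]  [19,20]  [21,23]  [22,25]  [24,26]
[0,2] uncovered → point at 2; [7,8] uncovered → point at 8; [9,14] uncovered → point at 14; [18,19] uncovered → point at 19; [21,23] uncovered → point at 23; [24,26] uncovered → point at 26.
Points: 2, 8, 14, 19, 23, 26 (6 total).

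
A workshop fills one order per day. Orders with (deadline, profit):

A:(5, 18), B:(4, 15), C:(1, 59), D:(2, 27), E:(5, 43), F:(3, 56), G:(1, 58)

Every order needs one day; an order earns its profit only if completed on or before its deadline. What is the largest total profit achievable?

203

Profit order: C=59 G=58 F=56 E=43 D=27 A=18 B=15
Assign: C→slot 1, G skipped, F→slot 3, E→slot 5, D→slot 2, A→slot 4, B skipped.
Slots: [1:C] [2:D] [3:F] [4:A] [5:E]
Profit = 59 + 27 + 56 + 18 + 43 = 203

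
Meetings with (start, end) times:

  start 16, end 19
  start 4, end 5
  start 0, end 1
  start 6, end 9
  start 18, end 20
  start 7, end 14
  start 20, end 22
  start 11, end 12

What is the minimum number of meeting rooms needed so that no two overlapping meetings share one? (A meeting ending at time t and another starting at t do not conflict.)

2

Events (time:±→running): 0:+→1 1:-→0 4:+→1 5:-→0 6:+→1 7:+→2 … peak 2.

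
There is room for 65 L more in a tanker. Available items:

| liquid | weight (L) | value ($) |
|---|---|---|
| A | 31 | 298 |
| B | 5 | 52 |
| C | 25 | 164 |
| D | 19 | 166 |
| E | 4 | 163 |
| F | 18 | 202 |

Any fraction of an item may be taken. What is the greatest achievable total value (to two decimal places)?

776.16

Order: E (163/4=40.75) > F (202/18=11.22) > B (52/5=10.40) > A (298/31=9.61) > D (166/19=8.74) > C (164/25=6.56)
Fill: take E (4 @ 163) → take F (18 @ 202) → take B (5 @ 52) → take A (31 @ 298) → take 7/19 of D → 61.16; 65/65 used.
Total value = 776.16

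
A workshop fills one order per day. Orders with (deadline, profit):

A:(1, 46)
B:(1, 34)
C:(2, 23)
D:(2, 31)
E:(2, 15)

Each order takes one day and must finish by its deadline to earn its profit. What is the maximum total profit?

Sort by profit descending; place each in the latest free slot ≤ its deadline.
Profit order: A=46 B=34 D=31 C=23 E=15
Assign: A→slot 1, B skipped, D→slot 2, C skipped, E skipped.
Slots: [1:A] [2:D]
Profit = 46 + 31 = 77

77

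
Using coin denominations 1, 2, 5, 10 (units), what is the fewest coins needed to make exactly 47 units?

Greedy: take as many of the largest coin as possible, then repeat with the remainder.
47 − 4×10→7 − 1×5→2 − 1×2→0
Total coins = 4 + 1 + 1 = 6

6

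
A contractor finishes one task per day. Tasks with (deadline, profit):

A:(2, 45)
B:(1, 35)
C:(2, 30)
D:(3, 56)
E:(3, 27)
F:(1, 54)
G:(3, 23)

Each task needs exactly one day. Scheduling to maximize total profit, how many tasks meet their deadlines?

Take jobs in profit order; each goes to the latest open slot no later than its deadline.
By profit: D(d3,56), F(d1,54), A(d2,45), B(d1,35), C(d2,30), E(d3,27), G(d3,23)
D→slot 3; F→slot 1; A→slot 2; B skipped; C skipped; E skipped; G skipped.
3 of 7 scheduled.

3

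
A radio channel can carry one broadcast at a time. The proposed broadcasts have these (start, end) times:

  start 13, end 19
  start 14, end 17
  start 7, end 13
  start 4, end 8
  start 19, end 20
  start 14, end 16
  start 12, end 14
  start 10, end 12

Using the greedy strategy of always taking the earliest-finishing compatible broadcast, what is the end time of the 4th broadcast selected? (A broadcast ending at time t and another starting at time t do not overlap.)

Greedy by earliest finish: after sorting by end time, pick each interval compatible with the last pick.
By end time: (4,8), (10,12), (7,13), (12,14), (14,16), (14,17), (13,19), (19,20).
Pick (4,8); next start ≥ 8 → (10,12); next start ≥ 12 → (12,14); next start ≥ 14 → (14,16); next start ≥ 16 → (19,20).
Selected: (4,8) (10,12) (12,14) (14,16) (19,20)

16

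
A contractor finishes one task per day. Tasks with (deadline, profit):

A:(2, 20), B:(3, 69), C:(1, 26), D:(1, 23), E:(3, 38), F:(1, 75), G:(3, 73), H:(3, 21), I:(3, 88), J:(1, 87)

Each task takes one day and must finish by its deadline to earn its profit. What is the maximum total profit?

Profit order: I=88 J=87 F=75 G=73 B=69 E=38 C=26 D=23 H=21 A=20
Assign: I→slot 3, J→slot 1, F skipped, G→slot 2, B skipped, E skipped, C skipped, D skipped, H skipped, A skipped.
Slots: [1:J] [2:G] [3:I]
Profit = 87 + 73 + 88 = 248

248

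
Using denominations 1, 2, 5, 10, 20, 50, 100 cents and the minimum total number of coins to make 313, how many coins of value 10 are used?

1

Use the largest denomination that fits, subtract, and repeat.
313 = 3×100 + 1×10 + 1×2 + 1×1
Count of 10: 1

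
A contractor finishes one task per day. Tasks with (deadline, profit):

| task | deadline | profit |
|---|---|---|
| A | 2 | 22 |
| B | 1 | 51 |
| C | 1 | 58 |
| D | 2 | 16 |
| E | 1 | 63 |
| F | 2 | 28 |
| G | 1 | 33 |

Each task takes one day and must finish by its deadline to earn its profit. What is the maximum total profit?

Sort by profit descending; place each in the latest free slot ≤ its deadline.
By profit: E(d1,63), C(d1,58), B(d1,51), G(d1,33), F(d2,28), A(d2,22), D(d2,16)
E→slot 1; C skipped; B skipped; G skipped; F→slot 2; A skipped; D skipped.
Profit = 63 + 28 = 91

91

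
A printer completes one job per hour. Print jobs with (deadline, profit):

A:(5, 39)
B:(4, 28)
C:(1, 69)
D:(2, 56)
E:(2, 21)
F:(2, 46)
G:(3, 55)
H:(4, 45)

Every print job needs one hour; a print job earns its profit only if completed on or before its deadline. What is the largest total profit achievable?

264

By profit: C(d1,69), D(d2,56), G(d3,55), F(d2,46), H(d4,45), A(d5,39), B(d4,28), E(d2,21)
C→slot 1; D→slot 2; G→slot 3; F skipped; H→slot 4; A→slot 5; B skipped; E skipped.
Profit = 69 + 56 + 55 + 45 + 39 = 264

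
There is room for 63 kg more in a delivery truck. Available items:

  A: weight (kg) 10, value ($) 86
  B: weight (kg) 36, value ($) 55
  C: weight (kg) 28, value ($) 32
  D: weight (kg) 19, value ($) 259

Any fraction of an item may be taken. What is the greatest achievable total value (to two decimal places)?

396.94

Greedy by value/weight ratio, highest first.
Ratios (sorted): D 13.63, A 8.60, B 1.53, C 1.14
take D (19 @ 259); take A (10 @ 86); take 34/36 of B → 51.94. Capacity used 63/63.
Total value = 396.94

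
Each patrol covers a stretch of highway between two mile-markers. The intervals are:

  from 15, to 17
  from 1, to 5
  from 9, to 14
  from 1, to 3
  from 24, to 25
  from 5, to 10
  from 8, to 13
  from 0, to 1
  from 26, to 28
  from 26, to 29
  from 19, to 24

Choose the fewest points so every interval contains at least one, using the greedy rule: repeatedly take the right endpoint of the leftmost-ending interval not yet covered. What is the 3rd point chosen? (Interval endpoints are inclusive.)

17

Sort by right endpoint; whenever an interval is uncovered, place a point at its right end.
By right end: [0,1]  [1,3]  [1,5]  [5,10]  [8,13]  [9,14]  [15,17]  [19,24]  [24,25]  [26,28]  [26,29]
[0,1] uncovered → point at 1; [5,10] uncovered → point at 10; [15,17] uncovered → point at 17; [19,24] uncovered → point at 24; [26,28] uncovered → point at 28.
Points: 1, 10, 17, 24, 28 (5 total).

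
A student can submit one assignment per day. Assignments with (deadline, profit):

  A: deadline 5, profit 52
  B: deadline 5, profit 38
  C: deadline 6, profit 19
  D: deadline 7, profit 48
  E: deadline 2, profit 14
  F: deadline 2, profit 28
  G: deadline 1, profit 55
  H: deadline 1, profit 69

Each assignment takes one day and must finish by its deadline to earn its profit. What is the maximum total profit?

254

Sort by profit descending; place each in the latest free slot ≤ its deadline.
By profit: H(d1,69), G(d1,55), A(d5,52), D(d7,48), B(d5,38), F(d2,28), C(d6,19), E(d2,14)
H→slot 1; G skipped; A→slot 5; D→slot 7; B→slot 4; F→slot 2; C→slot 6; E skipped.
Profit = 69 + 28 + 38 + 52 + 19 + 48 = 254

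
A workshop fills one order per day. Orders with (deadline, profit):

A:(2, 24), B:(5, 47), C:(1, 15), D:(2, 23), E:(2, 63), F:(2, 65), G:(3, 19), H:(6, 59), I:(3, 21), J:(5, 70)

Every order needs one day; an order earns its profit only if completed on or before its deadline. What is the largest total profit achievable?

Sort by profit descending; place each in the latest free slot ≤ its deadline.
Profit order: J=70 F=65 E=63 H=59 B=47 A=24 D=23 I=21 G=19 C=15
Assign: J→slot 5, F→slot 2, E→slot 1, H→slot 6, B→slot 4, A skipped, D skipped, I→slot 3, G skipped, C skipped.
Slots: [1:E] [2:F] [3:I] [4:B] [5:J] [6:H]
Profit = 63 + 65 + 21 + 47 + 70 + 59 = 325

325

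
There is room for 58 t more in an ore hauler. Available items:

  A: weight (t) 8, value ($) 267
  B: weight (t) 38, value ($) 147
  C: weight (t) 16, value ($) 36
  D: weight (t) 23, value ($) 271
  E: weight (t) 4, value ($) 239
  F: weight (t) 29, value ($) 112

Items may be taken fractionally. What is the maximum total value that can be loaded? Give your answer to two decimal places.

Order: E (239/4=59.75) > A (267/8=33.38) > D (271/23=11.78) > B (147/38=3.87) > F (112/29=3.86) > C (36/16=2.25)
Fill: take E (4 @ 239) → take A (8 @ 267) → take D (23 @ 271) → take 23/38 of B → 88.97; 58/58 used.
Total value = 865.97

865.97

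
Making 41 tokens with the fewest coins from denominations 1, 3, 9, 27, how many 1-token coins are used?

2

41 − 1×27→14 − 1×9→5 − 1×3→2 − 2×1→0
Count of 1: 2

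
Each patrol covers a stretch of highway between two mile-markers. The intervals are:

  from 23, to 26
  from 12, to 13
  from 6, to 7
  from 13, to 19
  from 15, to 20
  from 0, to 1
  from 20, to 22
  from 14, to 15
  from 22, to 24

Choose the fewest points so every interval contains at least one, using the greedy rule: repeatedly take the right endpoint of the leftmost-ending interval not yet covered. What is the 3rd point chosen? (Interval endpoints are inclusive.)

Sorted: [0,1] [6,7] [12,13] [14,15] [13,19] [15,20] [20,22] [22,24] [23,26]
{[0,1]} hit by 1; {[6,7]} hit by 7; {[12,13]} hit by 13; {[14,15],[13,19],[15,20]} hit by 15; {[20,22],[22,24]} hit by 22; {[23,26]} hit by 26.
Points: 1, 7, 13, 15, 22, 26 (6 total).

13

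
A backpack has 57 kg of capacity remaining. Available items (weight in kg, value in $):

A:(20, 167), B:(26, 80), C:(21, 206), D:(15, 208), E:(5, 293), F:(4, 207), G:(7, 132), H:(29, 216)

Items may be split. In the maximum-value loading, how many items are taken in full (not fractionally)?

5

Sort by value per unit weight and fill in that order.
Order: E (293/5=58.60) > F (207/4=51.75) > G (132/7=18.86) > D (208/15=13.87) > C (206/21=9.81) > A (167/20=8.35) > H (216/29=7.45) > B (80/26=3.08)
Fill: take E (5 @ 293) → take F (4 @ 207) → take G (7 @ 132) → take D (15 @ 208) → take C (21 @ 206) → take 5/20 of A → 41.75; 57/57 used.
5 item(s) taken whole; one partial (take 5/20 of A).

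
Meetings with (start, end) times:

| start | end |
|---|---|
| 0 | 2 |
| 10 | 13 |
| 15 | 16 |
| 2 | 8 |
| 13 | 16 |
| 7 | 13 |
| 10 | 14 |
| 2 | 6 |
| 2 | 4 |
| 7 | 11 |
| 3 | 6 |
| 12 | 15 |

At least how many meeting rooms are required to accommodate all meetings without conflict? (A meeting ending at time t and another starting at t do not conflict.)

4

Events (time:±→running): 0:+→1 2:-→0 2:+→1 2:+→2 2:+→3 3:+→4 … peak 4.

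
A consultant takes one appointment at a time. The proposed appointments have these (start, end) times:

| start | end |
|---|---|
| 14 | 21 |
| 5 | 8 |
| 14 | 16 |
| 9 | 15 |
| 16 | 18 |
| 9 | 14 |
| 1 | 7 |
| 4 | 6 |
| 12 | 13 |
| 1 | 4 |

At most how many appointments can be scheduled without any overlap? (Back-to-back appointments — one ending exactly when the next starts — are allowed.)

Greedy by earliest finish: after sorting by end time, pick each interval compatible with the last pick.
By end time: (1,4), (4,6), (1,7), (5,8), (12,13), (9,14), (9,15), (14,16), (16,18), (14,21).
Pick (1,4); next start ≥ 4 → (4,6); next start ≥ 6 → (12,13); next start ≥ 13 → (14,16); next start ≥ 16 → (16,18).
Selected 5 appointments.

5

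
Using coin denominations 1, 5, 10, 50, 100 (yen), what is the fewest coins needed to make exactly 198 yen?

10

Greedy: take as many of the largest coin as possible, then repeat with the remainder.
198 = 1×100 + 1×50 + 4×10 + 1×5 + 3×1
Total coins = 1 + 1 + 4 + 1 + 3 = 10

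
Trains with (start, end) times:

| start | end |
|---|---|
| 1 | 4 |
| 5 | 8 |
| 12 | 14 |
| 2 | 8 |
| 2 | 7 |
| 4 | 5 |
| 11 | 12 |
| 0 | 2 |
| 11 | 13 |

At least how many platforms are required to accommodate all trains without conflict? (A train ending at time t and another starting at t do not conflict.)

Count concurrent intervals with a sweep; the peak is the room count.
starts: [0, 1, 2, 2, 4, 5, 11, 11, 12]
ends:   [2, 4, 5, 7, 8, 8, 12, 13, 14]
s0→1 s1→2 e2→1 s2→2 s2→3  — peak 3.

3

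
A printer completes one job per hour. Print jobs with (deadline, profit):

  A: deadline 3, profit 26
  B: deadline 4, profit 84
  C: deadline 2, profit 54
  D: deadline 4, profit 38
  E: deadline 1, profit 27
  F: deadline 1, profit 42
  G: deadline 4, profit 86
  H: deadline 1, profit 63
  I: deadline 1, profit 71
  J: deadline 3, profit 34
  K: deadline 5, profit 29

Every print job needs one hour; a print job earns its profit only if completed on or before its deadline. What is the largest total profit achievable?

By profit: G(d4,86), B(d4,84), I(d1,71), H(d1,63), C(d2,54), F(d1,42), D(d4,38), J(d3,34), K(d5,29), E(d1,27), A(d3,26)
G→slot 4; B→slot 3; I→slot 1; H skipped; C→slot 2; F skipped; D skipped; J skipped; K→slot 5; E skipped; A skipped.
Profit = 71 + 54 + 84 + 86 + 29 = 324

324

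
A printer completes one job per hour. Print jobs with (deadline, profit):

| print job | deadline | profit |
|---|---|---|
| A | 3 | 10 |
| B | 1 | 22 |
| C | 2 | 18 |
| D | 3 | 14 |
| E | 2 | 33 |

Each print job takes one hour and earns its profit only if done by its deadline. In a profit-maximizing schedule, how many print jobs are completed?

Take jobs in profit order; each goes to the latest open slot no later than its deadline.
By profit: E(d2,33), B(d1,22), C(d2,18), D(d3,14), A(d3,10)
E→slot 2; B→slot 1; C skipped; D→slot 3; A skipped.
3 of 5 scheduled.

3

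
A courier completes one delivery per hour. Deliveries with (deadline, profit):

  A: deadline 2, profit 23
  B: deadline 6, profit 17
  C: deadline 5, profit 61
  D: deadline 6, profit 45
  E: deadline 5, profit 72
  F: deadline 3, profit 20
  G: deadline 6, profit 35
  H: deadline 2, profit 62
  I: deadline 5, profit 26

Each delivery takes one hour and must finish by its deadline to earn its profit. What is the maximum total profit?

301

By profit: E(d5,72), H(d2,62), C(d5,61), D(d6,45), G(d6,35), I(d5,26), A(d2,23), F(d3,20), B(d6,17)
E→slot 5; H→slot 2; C→slot 4; D→slot 6; G→slot 3; I→slot 1; A skipped; F skipped; B skipped.
Profit = 26 + 62 + 35 + 61 + 72 + 45 = 301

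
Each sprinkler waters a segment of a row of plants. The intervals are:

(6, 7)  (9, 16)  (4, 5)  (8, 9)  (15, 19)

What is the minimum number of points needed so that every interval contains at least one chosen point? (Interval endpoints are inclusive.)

4

Sort by right endpoint; whenever an interval is uncovered, place a point at its right end.
Sorted: [4,5] [6,7] [8,9] [9,16] [15,19]
{[4,5]} hit by 5; {[6,7]} hit by 7; {[8,9],[9,16]} hit by 9; {[15,19]} hit by 19.
Points: 5, 7, 9, 19 (4 total).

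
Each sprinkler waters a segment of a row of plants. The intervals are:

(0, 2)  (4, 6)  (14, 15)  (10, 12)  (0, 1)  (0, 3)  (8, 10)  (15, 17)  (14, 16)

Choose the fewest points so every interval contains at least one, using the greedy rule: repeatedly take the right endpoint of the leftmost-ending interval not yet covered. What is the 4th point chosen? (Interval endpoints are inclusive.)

Sorted: [0,1] [0,2] [0,3] [4,6] [8,10] [10,12] [14,15] [14,16] [15,17]
{[0,1],[0,2],[0,3]} hit by 1; {[4,6]} hit by 6; {[8,10],[10,12]} hit by 10; {[14,15],[14,16],[15,17]} hit by 15.
Points: 1, 6, 10, 15 (4 total).

15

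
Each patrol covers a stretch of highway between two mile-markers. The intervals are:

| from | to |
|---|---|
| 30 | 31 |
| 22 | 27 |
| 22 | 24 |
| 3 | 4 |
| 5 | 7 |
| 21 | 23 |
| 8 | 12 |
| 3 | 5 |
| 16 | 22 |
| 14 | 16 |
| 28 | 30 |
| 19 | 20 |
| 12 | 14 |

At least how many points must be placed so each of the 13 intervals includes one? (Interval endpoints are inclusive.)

Sorted: [3,4] [3,5] [5,7] [8,12] [12,14] [14,16] [19,20] [16,22] [21,23] [22,24] [22,27] [28,30] [30,31]
{[3,4],[3,5]} hit by 4; {[5,7]} hit by 7; {[8,12],[12,14]} hit by 12; {[14,16]} hit by 16; {[19,20],[16,22]} hit by 20; {[21,23],[22,24],[22,27]} hit by 23; {[28,30],[30,31]} hit by 30.
Points: 4, 7, 12, 16, 20, 23, 30 (7 total).

7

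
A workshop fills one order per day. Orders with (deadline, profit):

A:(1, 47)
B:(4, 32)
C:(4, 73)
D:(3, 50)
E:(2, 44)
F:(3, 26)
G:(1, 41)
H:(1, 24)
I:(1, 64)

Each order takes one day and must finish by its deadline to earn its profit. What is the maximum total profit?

231

By profit: C(d4,73), I(d1,64), D(d3,50), A(d1,47), E(d2,44), G(d1,41), B(d4,32), F(d3,26), H(d1,24)
C→slot 4; I→slot 1; D→slot 3; A skipped; E→slot 2; G skipped; B skipped; F skipped; H skipped.
Profit = 64 + 44 + 50 + 73 = 231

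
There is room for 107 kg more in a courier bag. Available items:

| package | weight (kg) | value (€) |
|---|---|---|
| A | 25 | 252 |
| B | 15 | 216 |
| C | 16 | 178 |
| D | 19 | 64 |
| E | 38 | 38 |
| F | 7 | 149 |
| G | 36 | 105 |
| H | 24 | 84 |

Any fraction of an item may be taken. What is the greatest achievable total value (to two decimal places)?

945.92

Greedy by value/weight ratio, highest first.
Order: F (149/7=21.29) > B (216/15=14.40) > C (178/16=11.12) > A (252/25=10.08) > H (84/24=3.50) > D (64/19=3.37) > G (105/36=2.92) > E (38/38=1.00)
Fill: take F (7 @ 149) → take B (15 @ 216) → take C (16 @ 178) → take A (25 @ 252) → take H (24 @ 84) → take D (19 @ 64) → take 1/36 of G → 2.92; 107/107 used.
Total value = 945.92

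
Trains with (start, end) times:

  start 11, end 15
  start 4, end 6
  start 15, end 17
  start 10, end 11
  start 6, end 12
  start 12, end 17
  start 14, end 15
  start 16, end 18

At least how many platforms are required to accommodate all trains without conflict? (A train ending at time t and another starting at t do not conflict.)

Events (time:±→running): 4:+→1 6:-→0 6:+→1 10:+→2 11:-→1 11:+→2 12:-→1 12:+→2 14:+→3 … peak 3.

3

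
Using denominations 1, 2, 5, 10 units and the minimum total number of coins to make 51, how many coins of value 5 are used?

0

51 − 5×10→1 − 1×1→0
Count of 5: 0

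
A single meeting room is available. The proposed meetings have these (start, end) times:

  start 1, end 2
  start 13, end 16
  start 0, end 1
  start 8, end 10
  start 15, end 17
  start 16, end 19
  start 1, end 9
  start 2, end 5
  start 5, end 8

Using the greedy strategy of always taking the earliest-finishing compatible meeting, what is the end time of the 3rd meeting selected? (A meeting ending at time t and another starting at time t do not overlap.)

Sort by end time and greedily take each interval whose start is ≥ the last chosen end.
Sorted by end: (0,1)  (1,2)  (2,5)  (5,8)  (1,9)  (8,10)  (13,16)  (15,17)  (16,19)
take (0,1); take (1,2); take (2,5); take (5,8); take (8,10); take (13,16); take (16,19).
Selected: (0,1) (1,2) (2,5) (5,8) (8,10) (13,16) (16,19)

5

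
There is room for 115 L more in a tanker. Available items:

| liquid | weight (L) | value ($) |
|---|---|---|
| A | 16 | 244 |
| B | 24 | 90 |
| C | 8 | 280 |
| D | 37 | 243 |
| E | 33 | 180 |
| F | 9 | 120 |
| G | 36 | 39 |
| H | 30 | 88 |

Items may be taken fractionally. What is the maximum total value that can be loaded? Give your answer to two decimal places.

Order: C (280/8=35.00) > A (244/16=15.25) > F (120/9=13.33) > D (243/37=6.57) > E (180/33=5.45) > B (90/24=3.75) > H (88/30=2.93) > G (39/36=1.08)
Fill: take C (8 @ 280) → take A (16 @ 244) → take F (9 @ 120) → take D (37 @ 243) → take E (33 @ 180) → take 12/24 of B → 45.00; 115/115 used.
Total value = 1112.00

1112.00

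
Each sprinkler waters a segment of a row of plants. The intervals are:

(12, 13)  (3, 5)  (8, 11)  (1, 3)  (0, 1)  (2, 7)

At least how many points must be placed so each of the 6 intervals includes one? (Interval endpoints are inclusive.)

Sort by right endpoint; whenever an interval is uncovered, place a point at its right end.
Sorted: [0,1] [1,3] [3,5] [2,7] [8,11] [12,13]
{[0,1],[1,3]} hit by 1; {[3,5],[2,7]} hit by 5; {[8,11]} hit by 11; {[12,13]} hit by 13.
Points: 1, 5, 11, 13 (4 total).

4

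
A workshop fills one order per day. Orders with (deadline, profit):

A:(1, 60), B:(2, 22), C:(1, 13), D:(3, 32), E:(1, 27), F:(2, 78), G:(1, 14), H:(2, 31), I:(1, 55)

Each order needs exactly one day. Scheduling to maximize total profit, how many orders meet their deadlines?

Sort by profit descending; place each in the latest free slot ≤ its deadline.
Profit order: F=78 A=60 I=55 D=32 H=31 E=27 B=22 G=14 C=13
Assign: F→slot 2, A→slot 1, I skipped, D→slot 3, H skipped, E skipped, B skipped, G skipped, C skipped.
Slots: [1:A] [2:F] [3:D]
3 of 9 scheduled.

3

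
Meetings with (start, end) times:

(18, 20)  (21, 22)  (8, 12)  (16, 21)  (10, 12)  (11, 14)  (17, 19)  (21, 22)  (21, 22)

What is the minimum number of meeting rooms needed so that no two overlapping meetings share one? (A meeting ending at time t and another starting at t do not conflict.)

The answer is the maximum number of intervals overlapping at any instant.
starts: [8, 10, 11, 16, 17, 18, 21, 21, 21]
ends:   [12, 12, 14, 19, 20, 21, 22, 22, 22]
s8→1 s10→2 s11→3  — peak 3.

3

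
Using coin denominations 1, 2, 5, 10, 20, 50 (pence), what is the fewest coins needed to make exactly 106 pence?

106 = 2×50 + 1×5 + 1×1
Total coins = 2 + 1 + 1 = 4

4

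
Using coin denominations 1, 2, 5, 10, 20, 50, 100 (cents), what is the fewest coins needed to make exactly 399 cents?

9

399 = 3×100 + 1×50 + 2×20 + 1×5 + 2×2
Total coins = 3 + 1 + 2 + 1 + 2 = 9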